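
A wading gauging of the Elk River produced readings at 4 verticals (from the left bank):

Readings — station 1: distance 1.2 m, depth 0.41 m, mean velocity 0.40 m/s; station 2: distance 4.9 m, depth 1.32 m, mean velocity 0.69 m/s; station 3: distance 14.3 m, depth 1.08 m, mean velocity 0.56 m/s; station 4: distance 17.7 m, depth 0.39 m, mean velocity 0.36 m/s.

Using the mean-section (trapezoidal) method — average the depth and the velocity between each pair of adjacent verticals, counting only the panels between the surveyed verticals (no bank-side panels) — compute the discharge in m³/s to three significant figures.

9.94 m³/s

Panel 1-2: Δb = 3.7 m, d̄ = (0.41+1.32)/2 = 0.865, v̄ = (0.40+0.69)/2 = 0.545 → q = 3.7×0.865×0.545 = 1.744 m³/s
Panel 2-3: Δb = 9.4 m, d̄ = (1.32+1.08)/2 = 1.2, v̄ = (0.69+0.56)/2 = 0.625 → q = 9.4×1.2×0.625 = 7.050 m³/s
Panel 3-4: Δb = 3.4 m, d̄ = (1.08+0.39)/2 = 0.735, v̄ = (0.56+0.36)/2 = 0.46 → q = 3.4×0.735×0.46 = 1.150 m³/s
Q = Σ q = 9.944 m³/s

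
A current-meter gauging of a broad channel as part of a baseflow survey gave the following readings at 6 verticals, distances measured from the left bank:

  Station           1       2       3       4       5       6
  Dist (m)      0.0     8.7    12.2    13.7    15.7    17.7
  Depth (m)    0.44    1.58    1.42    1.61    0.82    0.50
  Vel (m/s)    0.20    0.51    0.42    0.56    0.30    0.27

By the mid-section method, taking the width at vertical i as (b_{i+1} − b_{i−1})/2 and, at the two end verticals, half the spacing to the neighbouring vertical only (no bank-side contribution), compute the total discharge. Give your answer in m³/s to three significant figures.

w_1 = (8.7 − 0.0)/2 = 4.35 m; q_1 = 0.20 × 0.44 × 4.35 = 0.3828 m³/s
w_2 = (12.2 − 0.0)/2 = 6.1 m; q_2 = 0.51 × 1.58 × 6.1 = 4.915 m³/s
w_3 = (13.7 − 8.7)/2 = 2.5 m; q_3 = 0.42 × 1.42 × 2.5 = 1.491 m³/s
w_4 = (15.7 − 12.2)/2 = 1.75 m; q_4 = 0.56 × 1.61 × 1.75 = 1.578 m³/s
w_5 = (17.7 − 13.7)/2 = 2 m; q_5 = 0.30 × 0.82 × 2 = 0.4920 m³/s
w_6 = (17.7 − 15.7)/2 = 1 m; q_6 = 0.27 × 0.50 × 1 = 0.1350 m³/s
Q = Σ qᵢ = 8.994 m³/s

8.99 m³/s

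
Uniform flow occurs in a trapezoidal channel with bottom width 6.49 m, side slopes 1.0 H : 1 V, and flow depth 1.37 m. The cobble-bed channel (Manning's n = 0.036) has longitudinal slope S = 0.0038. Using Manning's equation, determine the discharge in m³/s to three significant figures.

A = (b + z·y)·y = (6.49 + 1.0×1.37)×1.37 = 10.77 m²
P = b + 2y√(1+z²) = 6.49 + 2×1.37×√(1+1.0²) = 10.36 m
R = A/P = 10.77/10.36 = 1.039 m
Q = (1/n)·A·R^(2/3)·S^(1/2) = (1/0.036) × 10.77 × 1.039^(2/3) × 0.0038^(1/2) = 18.91 m³/s

18.9 m³/s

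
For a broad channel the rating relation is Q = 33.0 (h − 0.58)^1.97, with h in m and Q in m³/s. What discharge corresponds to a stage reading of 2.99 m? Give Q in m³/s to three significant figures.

187 m³/s

Q = 33.0 × (2.99 − 0.58)^1.97 = 33.0 × 2.41^1.97 = 186.7 m³/s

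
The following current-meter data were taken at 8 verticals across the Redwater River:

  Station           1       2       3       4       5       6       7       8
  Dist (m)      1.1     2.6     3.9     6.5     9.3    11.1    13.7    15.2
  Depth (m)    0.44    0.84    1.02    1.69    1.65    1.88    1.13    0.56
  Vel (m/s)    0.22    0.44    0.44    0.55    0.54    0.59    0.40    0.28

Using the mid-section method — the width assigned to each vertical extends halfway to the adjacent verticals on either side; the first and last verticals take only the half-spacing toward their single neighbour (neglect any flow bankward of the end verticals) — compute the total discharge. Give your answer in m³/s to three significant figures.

w_1 = (2.6 − 1.1)/2 = 0.75 m; q_1 = 0.22 × 0.44 × 0.75 = 0.07260 m³/s
w_2 = (3.9 − 1.1)/2 = 1.4 m; q_2 = 0.44 × 0.84 × 1.4 = 0.5174 m³/s
w_3 = (6.5 − 2.6)/2 = 1.95 m; q_3 = 0.44 × 1.02 × 1.95 = 0.8752 m³/s
w_4 = (9.3 − 3.9)/2 = 2.7 m; q_4 = 0.55 × 1.69 × 2.7 = 2.510 m³/s
w_5 = (11.1 − 6.5)/2 = 2.3 m; q_5 = 0.54 × 1.65 × 2.3 = 2.049 m³/s
w_6 = (13.7 − 9.3)/2 = 2.2 m; q_6 = 0.59 × 1.88 × 2.2 = 2.440 m³/s
w_7 = (15.2 − 11.1)/2 = 2.05 m; q_7 = 0.40 × 1.13 × 2.05 = 0.9266 m³/s
w_8 = (15.2 − 13.7)/2 = 0.75 m; q_8 = 0.28 × 0.56 × 0.75 = 0.1176 m³/s
Q = Σ qᵢ = 9.509 m³/s

9.51 m³/s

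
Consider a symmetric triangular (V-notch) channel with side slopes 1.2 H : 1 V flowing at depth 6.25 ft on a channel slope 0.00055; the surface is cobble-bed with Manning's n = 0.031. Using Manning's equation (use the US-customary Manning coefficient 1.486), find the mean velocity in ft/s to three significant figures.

2.02 ft/s

A = z·y² = 1.2×6.25² = 46.88 ft²
P = 2y√(1+z²) = 2×6.25×√(1+1.2²) = 19.53 ft
R = A/P = 46.88/19.53 = 2.401 ft
Q = (1.486/n)·A·R^(2/3)·S^(1/2) = (1.486/0.031) × 46.88 × 2.401^(2/3) × 0.00055^(1/2) = 94.48 ft³/s
V = Q/A = 94.48/46.88 = 2.016 ft/s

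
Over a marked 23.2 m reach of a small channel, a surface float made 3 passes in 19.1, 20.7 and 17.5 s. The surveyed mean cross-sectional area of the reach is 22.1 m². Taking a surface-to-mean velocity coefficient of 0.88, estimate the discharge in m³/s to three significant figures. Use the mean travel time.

23.6 m³/s

t̄ = (19.1 + 20.7 + 17.5) / 3 = 19.1 s
v_surface = L / t̄ = 23.2 / 19.1 = 1.215 m/s
v_mean = 0.88 × 1.215 = 1.069 m/s
Q = A × v_mean = 22.1 × 1.069 = 23.62 m³/s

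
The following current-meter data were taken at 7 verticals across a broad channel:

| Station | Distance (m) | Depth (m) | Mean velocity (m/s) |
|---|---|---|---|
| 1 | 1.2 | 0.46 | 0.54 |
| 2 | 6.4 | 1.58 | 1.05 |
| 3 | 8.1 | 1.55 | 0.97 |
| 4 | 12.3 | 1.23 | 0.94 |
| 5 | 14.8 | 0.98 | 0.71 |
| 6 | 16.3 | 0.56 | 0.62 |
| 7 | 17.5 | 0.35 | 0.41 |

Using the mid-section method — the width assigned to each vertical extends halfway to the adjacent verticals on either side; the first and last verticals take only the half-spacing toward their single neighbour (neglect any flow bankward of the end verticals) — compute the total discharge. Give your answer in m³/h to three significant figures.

w_1 = (6.4 − 1.2)/2 = 2.6 m; q_1 = 0.54 × 0.46 × 2.6 = 0.6458 m³/s
w_2 = (8.1 − 1.2)/2 = 3.45 m; q_2 = 1.05 × 1.58 × 3.45 = 5.724 m³/s
w_3 = (12.3 − 6.4)/2 = 2.95 m; q_3 = 0.97 × 1.55 × 2.95 = 4.435 m³/s
w_4 = (14.8 − 8.1)/2 = 3.35 m; q_4 = 0.94 × 1.23 × 3.35 = 3.873 m³/s
w_5 = (16.3 − 12.3)/2 = 2 m; q_5 = 0.71 × 0.98 × 2 = 1.392 m³/s
w_6 = (17.5 − 14.8)/2 = 1.35 m; q_6 = 0.62 × 0.56 × 1.35 = 0.4687 m³/s
w_7 = (17.5 − 16.3)/2 = 0.6 m; q_7 = 0.41 × 0.35 × 0.6 = 0.08610 m³/s
Q = Σ qᵢ = 16.62 m³/s
= 16.62 × 3600 = 59850 m³/h

59800 m³/h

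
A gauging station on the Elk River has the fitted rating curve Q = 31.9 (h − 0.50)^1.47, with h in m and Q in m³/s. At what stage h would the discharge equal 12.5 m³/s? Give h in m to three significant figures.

h − h₀ = (Q/C)^(1/b) = (12.5/31.9)^(1/1.47) = 0.5287 m
h = 0.50 + 0.5287 = 1.029 m

1.03 m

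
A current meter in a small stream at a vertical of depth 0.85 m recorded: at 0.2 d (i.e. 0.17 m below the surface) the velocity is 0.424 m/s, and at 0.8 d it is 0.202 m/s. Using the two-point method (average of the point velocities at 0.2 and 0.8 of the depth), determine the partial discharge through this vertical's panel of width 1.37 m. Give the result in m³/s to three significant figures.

v̄ = (0.424 + 0.202) / 2 = 0.3130 m/s
q = v̄ × d × w = 0.3130 × 0.85 × 1.37 = 0.3645 m³/s

0.364 m³/s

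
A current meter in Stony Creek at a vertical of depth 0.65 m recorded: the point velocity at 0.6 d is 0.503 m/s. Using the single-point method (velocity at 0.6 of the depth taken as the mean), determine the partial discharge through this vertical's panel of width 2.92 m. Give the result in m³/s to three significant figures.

v̄ = v₀.₆ = 0.503 m/s
q = v̄ × d × w = 0.5030 × 0.65 × 2.92 = 0.9547 m³/s

0.955 m³/s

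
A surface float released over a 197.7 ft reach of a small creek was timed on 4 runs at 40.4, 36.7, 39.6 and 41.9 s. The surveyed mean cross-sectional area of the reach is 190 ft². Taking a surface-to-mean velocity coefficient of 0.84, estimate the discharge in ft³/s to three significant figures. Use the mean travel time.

796 ft³/s

t̄ = (40.4 + 36.7 + 39.6 + 41.9) / 4 = 39.65 s
v_surface = L / t̄ = 197.7 / 39.65 = 4.986 ft/s
v_mean = 0.84 × 4.986 = 4.188 ft/s
Q = A × v_mean = 190 × 4.188 = 795.8 ft³/s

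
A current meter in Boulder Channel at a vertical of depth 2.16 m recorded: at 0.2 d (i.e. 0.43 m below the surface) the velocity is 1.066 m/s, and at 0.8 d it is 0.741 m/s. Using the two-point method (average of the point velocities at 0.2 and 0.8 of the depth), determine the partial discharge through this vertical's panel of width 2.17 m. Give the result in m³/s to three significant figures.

4.23 m³/s

v̄ = (1.066 + 0.741) / 2 = 0.9035 m/s
q = v̄ × d × w = 0.9035 × 2.16 × 2.17 = 4.235 m³/s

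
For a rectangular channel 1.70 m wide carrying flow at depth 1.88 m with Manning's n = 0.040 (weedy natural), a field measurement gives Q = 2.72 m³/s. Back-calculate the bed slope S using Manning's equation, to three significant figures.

A = b·y = 1.70 × 1.88 = 3.196 m²
P = b + 2y = 1.70 + 2×1.88 = 5.460 m
R = A/P = 3.196/5.460 = 0.5853 m
S = (Q·n / (1·A·R^(2/3)))² = (2.72×0.040 / (1×3.196×0.6997))² = 0.002367

0.00237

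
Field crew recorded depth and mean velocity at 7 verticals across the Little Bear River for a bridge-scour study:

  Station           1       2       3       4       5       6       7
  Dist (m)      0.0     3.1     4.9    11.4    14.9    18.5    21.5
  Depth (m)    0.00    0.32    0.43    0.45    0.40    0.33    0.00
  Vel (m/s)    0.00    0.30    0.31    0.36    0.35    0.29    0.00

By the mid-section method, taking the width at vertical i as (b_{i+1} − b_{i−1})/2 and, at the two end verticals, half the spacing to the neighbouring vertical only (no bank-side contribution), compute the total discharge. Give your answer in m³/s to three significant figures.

w_2 = (4.9 − 0.0)/2 = 2.45 m; q_2 = 0.30 × 0.32 × 2.45 = 0.2352 m³/s
w_3 = (11.4 − 3.1)/2 = 4.15 m; q_3 = 0.31 × 0.43 × 4.15 = 0.5532 m³/s
w_4 = (14.9 − 4.9)/2 = 5 m; q_4 = 0.36 × 0.45 × 5 = 0.8100 m³/s
w_5 = (18.5 − 11.4)/2 = 3.55 m; q_5 = 0.35 × 0.40 × 3.55 = 0.4970 m³/s
w_6 = (21.5 − 14.9)/2 = 3.3 m; q_6 = 0.29 × 0.33 × 3.3 = 0.3158 m³/s
Stations 1, 7 contribute zero (depth or velocity is 0).
Q = Σ qᵢ = 2.411 m³/s

2.41 m³/s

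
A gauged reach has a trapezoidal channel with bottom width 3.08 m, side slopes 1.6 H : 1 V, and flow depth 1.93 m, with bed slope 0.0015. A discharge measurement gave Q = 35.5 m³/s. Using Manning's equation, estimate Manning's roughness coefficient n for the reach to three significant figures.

A = (b + z·y)·y = (3.08 + 1.6×1.93)×1.93 = 11.90 m²
P = b + 2y√(1+z²) = 3.08 + 2×1.93×√(1+1.6²) = 10.36 m
R = A/P = 11.90/10.36 = 1.149 m
n = (1/Q)·A·R^(2/3)·S^(1/2) = (1/35.5) × 11.90 × 1.097 × 0.03873 = 0.01424

0.0142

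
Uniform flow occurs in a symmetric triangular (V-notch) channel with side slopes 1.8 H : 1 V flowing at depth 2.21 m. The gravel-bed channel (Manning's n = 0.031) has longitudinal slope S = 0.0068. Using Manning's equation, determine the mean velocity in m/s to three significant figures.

2.60 m/s

A = z·y² = 1.8×2.21² = 8.791 m²
P = 2y√(1+z²) = 2×2.21×√(1+1.8²) = 9.101 m
R = A/P = 8.791/9.101 = 0.9659 m
Q = (1/n)·A·R^(2/3)·S^(1/2) = (1/0.031) × 8.791 × 0.9659^(2/3) × 0.0068^(1/2) = 22.85 m³/s
V = Q/A = 22.85/8.791 = 2.599 m/s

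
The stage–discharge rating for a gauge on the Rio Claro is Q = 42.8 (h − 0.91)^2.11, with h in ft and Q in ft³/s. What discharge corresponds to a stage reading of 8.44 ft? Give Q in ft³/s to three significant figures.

3030 ft³/s

Q = 42.8 × (8.44 − 0.91)^2.11 = 42.8 × 7.53^2.11 = 3030 ft³/s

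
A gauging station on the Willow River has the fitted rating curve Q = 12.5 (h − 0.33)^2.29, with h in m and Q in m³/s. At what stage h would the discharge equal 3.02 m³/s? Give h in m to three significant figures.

0.868 m

h − h₀ = (Q/C)^(1/b) = (3.02/12.5)^(1/2.29) = 0.5378 m
h = 0.33 + 0.5378 = 0.8678 m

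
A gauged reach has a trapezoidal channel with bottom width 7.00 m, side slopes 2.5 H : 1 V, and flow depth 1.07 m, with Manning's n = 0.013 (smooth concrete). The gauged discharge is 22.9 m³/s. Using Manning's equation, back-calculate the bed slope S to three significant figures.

0.00109

A = (b + z·y)·y = (7.00 + 2.5×1.07)×1.07 = 10.35 m²
P = b + 2y√(1+z²) = 7.00 + 2×1.07×√(1+2.5²) = 12.76 m
R = A/P = 10.35/12.76 = 0.8112 m
S = (Q·n / (1·A·R^(2/3)))² = (22.9×0.013 / (1×10.35×0.8698))² = 0.001093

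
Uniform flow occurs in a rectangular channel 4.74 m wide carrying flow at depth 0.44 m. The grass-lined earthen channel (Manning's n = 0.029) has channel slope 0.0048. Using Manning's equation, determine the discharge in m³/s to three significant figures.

2.57 m³/s

A = b·y = 4.74 × 0.44 = 2.086 m²
P = b + 2y = 4.74 + 2×0.44 = 5.620 m
R = A/P = 2.086/5.620 = 0.3711 m
Q = (1/n)·A·R^(2/3)·S^(1/2) = (1/0.029) × 2.086 × 0.3711^(2/3) × 0.0048^(1/2) = 2.573 m³/s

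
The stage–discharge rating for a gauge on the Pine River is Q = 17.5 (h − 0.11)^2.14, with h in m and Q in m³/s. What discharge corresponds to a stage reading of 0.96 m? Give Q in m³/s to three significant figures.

Q = 17.5 × (0.96 − 0.11)^2.14 = 17.5 × 0.85^2.14 = 12.36 m³/s

12.4 m³/s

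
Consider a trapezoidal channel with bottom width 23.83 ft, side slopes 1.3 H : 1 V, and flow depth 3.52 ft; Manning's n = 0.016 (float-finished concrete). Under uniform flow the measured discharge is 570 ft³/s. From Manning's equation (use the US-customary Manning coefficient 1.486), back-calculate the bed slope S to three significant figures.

0.000943

A = (b + z·y)·y = (23.83 + 1.3×3.52)×3.52 = 99.99 ft²
P = b + 2y√(1+z²) = 23.83 + 2×3.52×√(1+1.3²) = 35.38 ft
R = A/P = 99.99/35.38 = 2.826 ft
S = (Q·n / (1.486·A·R^(2/3)))² = (570×0.016 / (1.486×99.99×1.999))² = 0.0009427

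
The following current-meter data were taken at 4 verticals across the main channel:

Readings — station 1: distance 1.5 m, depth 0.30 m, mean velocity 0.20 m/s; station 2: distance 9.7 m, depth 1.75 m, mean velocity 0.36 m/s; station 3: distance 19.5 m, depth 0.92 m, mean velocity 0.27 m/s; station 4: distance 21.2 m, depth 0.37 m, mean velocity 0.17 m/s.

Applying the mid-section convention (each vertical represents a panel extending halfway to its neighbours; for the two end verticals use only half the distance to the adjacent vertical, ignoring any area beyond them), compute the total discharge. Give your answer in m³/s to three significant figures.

7.40 m³/s

w_1 = (9.7 − 1.5)/2 = 4.1 m; q_1 = 0.20 × 0.30 × 4.1 = 0.2460 m³/s
w_2 = (19.5 − 1.5)/2 = 9 m; q_2 = 0.36 × 1.75 × 9 = 5.670 m³/s
w_3 = (21.2 − 9.7)/2 = 5.75 m; q_3 = 0.27 × 0.92 × 5.75 = 1.428 m³/s
w_4 = (21.2 − 19.5)/2 = 0.85 m; q_4 = 0.17 × 0.37 × 0.85 = 0.05347 m³/s
Q = Σ qᵢ = 7.398 m³/s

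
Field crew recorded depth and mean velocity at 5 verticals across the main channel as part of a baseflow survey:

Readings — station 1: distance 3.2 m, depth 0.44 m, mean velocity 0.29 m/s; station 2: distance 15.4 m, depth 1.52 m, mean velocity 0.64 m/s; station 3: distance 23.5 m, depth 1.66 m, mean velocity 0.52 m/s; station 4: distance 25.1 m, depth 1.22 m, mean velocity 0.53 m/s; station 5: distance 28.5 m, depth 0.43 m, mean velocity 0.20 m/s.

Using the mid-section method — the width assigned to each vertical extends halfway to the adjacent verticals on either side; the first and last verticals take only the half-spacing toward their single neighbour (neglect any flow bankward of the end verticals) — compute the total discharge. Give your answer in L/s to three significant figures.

16600 L/s

w_1 = (15.4 − 3.2)/2 = 6.1 m; q_1 = 0.29 × 0.44 × 6.1 = 0.7784 m³/s
w_2 = (23.5 − 3.2)/2 = 10.15 m; q_2 = 0.64 × 1.52 × 10.15 = 9.874 m³/s
w_3 = (25.1 − 15.4)/2 = 4.85 m; q_3 = 0.52 × 1.66 × 4.85 = 4.187 m³/s
w_4 = (28.5 − 23.5)/2 = 2.5 m; q_4 = 0.53 × 1.22 × 2.5 = 1.617 m³/s
w_5 = (28.5 − 25.1)/2 = 1.7 m; q_5 = 0.20 × 0.43 × 1.7 = 0.1462 m³/s
Q = Σ qᵢ = 16.60 m³/s
= 16.60 × 1000 = 16600 L/s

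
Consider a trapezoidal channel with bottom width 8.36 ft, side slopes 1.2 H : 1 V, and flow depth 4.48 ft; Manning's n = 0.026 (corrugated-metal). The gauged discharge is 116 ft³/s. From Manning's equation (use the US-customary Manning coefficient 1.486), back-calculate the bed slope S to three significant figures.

A = (b + z·y)·y = (8.36 + 1.2×4.48)×4.48 = 61.54 ft²
P = b + 2y√(1+z²) = 8.36 + 2×4.48×√(1+1.2²) = 22.36 ft
R = A/P = 61.54/22.36 = 2.753 ft
S = (Q·n / (1.486·A·R^(2/3)))² = (116×0.026 / (1.486×61.54×1.964))² = 0.0002820

0.000282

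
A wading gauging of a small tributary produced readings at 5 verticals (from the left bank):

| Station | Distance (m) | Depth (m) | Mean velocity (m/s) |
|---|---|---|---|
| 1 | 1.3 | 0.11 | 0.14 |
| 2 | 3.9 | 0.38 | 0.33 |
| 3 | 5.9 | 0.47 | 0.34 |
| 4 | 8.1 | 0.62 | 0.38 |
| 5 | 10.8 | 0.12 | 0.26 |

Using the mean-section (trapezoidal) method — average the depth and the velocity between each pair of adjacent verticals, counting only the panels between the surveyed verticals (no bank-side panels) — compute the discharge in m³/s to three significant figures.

1.19 m³/s

Panel 1-2: Δb = 2.6 m, d̄ = (0.11+0.38)/2 = 0.245, v̄ = (0.14+0.33)/2 = 0.235 → q = 2.6×0.245×0.235 = 0.1497 m³/s
Panel 2-3: Δb = 2 m, d̄ = (0.38+0.47)/2 = 0.425, v̄ = (0.33+0.34)/2 = 0.335 → q = 2×0.425×0.335 = 0.2848 m³/s
Panel 3-4: Δb = 2.2 m, d̄ = (0.47+0.62)/2 = 0.545, v̄ = (0.34+0.38)/2 = 0.36 → q = 2.2×0.545×0.36 = 0.4316 m³/s
Panel 4-5: Δb = 2.7 m, d̄ = (0.62+0.12)/2 = 0.37, v̄ = (0.38+0.26)/2 = 0.32 → q = 2.7×0.37×0.32 = 0.3197 m³/s
Q = Σ q = 1.186 m³/s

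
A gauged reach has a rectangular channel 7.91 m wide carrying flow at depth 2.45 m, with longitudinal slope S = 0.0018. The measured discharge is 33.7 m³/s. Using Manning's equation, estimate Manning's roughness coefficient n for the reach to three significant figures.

0.0322

A = b·y = 7.91 × 2.45 = 19.38 m²
P = b + 2y = 7.91 + 2×2.45 = 12.81 m
R = A/P = 19.38/12.81 = 1.513 m
n = (1/Q)·A·R^(2/3)·S^(1/2) = (1/33.7) × 19.38 × 1.318 × 0.04243 = 0.03215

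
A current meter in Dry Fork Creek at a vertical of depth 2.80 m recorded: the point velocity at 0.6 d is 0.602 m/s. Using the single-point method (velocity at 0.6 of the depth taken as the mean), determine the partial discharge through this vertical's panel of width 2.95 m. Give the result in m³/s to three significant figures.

v̄ = v₀.₆ = 0.602 m/s
q = v̄ × d × w = 0.6020 × 2.80 × 2.95 = 4.973 m³/s

4.97 m³/s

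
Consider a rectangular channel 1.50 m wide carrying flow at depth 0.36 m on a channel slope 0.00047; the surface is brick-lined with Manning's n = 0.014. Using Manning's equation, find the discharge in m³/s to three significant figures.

A = b·y = 1.50 × 0.36 = 0.5400 m²
P = b + 2y = 1.50 + 2×0.36 = 2.220 m
R = A/P = 0.5400/2.220 = 0.2432 m
Q = (1/n)·A·R^(2/3)·S^(1/2) = (1/0.014) × 0.5400 × 0.2432^(2/3) × 0.00047^(1/2) = 0.3258 m³/s

0.326 m³/s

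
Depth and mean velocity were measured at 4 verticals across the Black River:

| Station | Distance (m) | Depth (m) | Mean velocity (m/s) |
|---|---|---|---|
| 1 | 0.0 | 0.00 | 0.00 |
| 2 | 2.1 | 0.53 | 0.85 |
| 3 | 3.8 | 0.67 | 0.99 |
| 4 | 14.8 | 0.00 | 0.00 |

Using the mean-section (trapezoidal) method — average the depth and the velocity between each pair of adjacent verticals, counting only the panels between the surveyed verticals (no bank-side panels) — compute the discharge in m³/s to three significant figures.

Panel 1-2: Δb = 2.1 m, d̄ = (0.00+0.53)/2 = 0.265, v̄ = (0.00+0.85)/2 = 0.425 → q = 2.1×0.265×0.425 = 0.2365 m³/s
Panel 2-3: Δb = 1.7 m, d̄ = (0.53+0.67)/2 = 0.6, v̄ = (0.85+0.99)/2 = 0.92 → q = 1.7×0.6×0.92 = 0.9384 m³/s
Panel 3-4: Δb = 11 m, d̄ = (0.67+0.00)/2 = 0.335, v̄ = (0.99+0.00)/2 = 0.495 → q = 11×0.335×0.495 = 1.824 m³/s
Q = Σ q = 2.999 m³/s

3.00 m³/s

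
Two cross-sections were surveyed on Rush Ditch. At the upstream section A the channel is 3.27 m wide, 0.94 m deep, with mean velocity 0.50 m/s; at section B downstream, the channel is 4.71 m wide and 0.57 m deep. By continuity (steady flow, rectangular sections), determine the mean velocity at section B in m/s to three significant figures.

Q = A₁V₁ = (3.27×0.94) × 0.50 = 1.537 m³/s
A₂ = 4.71 × 0.57 = 2.685 m²
V₂ = Q/A₂ = 1.537/2.685 = 0.5725 m/s

0.572 m/s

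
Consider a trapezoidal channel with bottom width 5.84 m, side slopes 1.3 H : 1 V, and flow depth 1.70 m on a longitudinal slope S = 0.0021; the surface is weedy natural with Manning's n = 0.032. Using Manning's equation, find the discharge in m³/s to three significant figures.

A = (b + z·y)·y = (5.84 + 1.3×1.70)×1.70 = 13.69 m²
P = b + 2y√(1+z²) = 5.84 + 2×1.70×√(1+1.3²) = 11.42 m
R = A/P = 13.69/11.42 = 1.199 m
Q = (1/n)·A·R^(2/3)·S^(1/2) = (1/0.032) × 13.69 × 1.199^(2/3) × 0.0021^(1/2) = 22.11 m³/s

22.1 m³/s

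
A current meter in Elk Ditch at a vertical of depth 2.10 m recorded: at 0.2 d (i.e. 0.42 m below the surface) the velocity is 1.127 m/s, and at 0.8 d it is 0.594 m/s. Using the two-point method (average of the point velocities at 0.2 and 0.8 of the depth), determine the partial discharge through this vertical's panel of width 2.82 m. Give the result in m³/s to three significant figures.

v̄ = (1.127 + 0.594) / 2 = 0.8605 m/s
q = v̄ × d × w = 0.8605 × 2.10 × 2.82 = 5.096 m³/s

5.10 m³/s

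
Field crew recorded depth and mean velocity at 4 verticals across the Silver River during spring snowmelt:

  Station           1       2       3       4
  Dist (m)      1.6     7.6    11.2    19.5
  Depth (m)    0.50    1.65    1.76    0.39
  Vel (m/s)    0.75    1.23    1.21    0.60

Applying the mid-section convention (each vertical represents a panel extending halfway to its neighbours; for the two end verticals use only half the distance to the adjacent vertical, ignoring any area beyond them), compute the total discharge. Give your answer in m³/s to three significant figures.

24.5 m³/s

w_1 = (7.6 − 1.6)/2 = 3 m; q_1 = 0.75 × 0.50 × 3 = 1.125 m³/s
w_2 = (11.2 − 1.6)/2 = 4.8 m; q_2 = 1.23 × 1.65 × 4.8 = 9.742 m³/s
w_3 = (19.5 − 7.6)/2 = 5.95 m; q_3 = 1.21 × 1.76 × 5.95 = 12.67 m³/s
w_4 = (19.5 − 11.2)/2 = 4.15 m; q_4 = 0.60 × 0.39 × 4.15 = 0.9711 m³/s
Q = Σ qᵢ = 24.51 m³/s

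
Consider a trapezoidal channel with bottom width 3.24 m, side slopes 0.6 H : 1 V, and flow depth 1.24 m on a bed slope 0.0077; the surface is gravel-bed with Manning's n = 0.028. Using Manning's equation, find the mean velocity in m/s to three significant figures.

A = (b + z·y)·y = (3.24 + 0.6×1.24)×1.24 = 4.940 m²
P = b + 2y√(1+z²) = 3.24 + 2×1.24×√(1+0.6²) = 6.132 m
R = A/P = 4.940/6.132 = 0.8056 m
Q = (1/n)·A·R^(2/3)·S^(1/2) = (1/0.028) × 4.940 × 0.8056^(2/3) × 0.0077^(1/2) = 13.40 m³/s
V = Q/A = 13.40/4.940 = 2.713 m/s

2.71 m/s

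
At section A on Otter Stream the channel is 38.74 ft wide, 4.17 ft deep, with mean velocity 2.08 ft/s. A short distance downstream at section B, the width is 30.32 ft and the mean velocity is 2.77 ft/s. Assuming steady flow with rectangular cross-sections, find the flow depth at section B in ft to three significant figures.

Q = A₁V₁ = (38.74×4.17) × 2.08 = 336.0 ft³/s
d₂ = Q/(b₂ V₂) = 336.0/(30.32×2.77) = 4.001 ft

4.00 ft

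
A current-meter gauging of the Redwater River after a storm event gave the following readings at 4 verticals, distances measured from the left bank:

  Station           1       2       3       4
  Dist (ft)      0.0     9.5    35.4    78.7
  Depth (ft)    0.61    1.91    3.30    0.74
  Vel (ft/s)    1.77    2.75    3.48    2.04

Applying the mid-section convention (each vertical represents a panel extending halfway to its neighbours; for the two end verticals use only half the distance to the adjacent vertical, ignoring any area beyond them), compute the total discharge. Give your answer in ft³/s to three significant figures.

528 ft³/s

w_1 = (9.5 − 0.0)/2 = 4.75 ft; q_1 = 1.77 × 0.61 × 4.75 = 5.129 ft³/s
w_2 = (35.4 − 0.0)/2 = 17.7 ft; q_2 = 2.75 × 1.91 × 17.7 = 92.97 ft³/s
w_3 = (78.7 − 9.5)/2 = 34.6 ft; q_3 = 3.48 × 3.30 × 34.6 = 397.3 ft³/s
w_4 = (78.7 − 35.4)/2 = 21.65 ft; q_4 = 2.04 × 0.74 × 21.65 = 32.68 ft³/s
Q = Σ qᵢ = 528.1 ft³/s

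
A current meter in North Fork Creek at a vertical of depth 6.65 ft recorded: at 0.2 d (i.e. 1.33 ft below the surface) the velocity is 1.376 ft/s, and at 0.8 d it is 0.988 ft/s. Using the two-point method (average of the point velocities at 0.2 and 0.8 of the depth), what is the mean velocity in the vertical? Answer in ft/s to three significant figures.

1.18 ft/s

v̄ = (1.376 + 0.988) / 2 = 1.182 ft/s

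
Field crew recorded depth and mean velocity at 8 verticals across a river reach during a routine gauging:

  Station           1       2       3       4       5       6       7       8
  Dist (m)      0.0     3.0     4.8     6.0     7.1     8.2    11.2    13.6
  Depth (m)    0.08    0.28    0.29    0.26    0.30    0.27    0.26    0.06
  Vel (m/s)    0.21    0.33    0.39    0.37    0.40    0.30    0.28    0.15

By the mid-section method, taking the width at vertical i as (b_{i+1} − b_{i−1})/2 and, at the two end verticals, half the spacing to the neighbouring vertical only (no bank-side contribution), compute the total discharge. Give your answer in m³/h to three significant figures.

3720 m³/h

w_1 = (3.0 − 0.0)/2 = 1.5 m; q_1 = 0.21 × 0.08 × 1.5 = 0.02520 m³/s
w_2 = (4.8 − 0.0)/2 = 2.4 m; q_2 = 0.33 × 0.28 × 2.4 = 0.2218 m³/s
w_3 = (6.0 − 3.0)/2 = 1.5 m; q_3 = 0.39 × 0.29 × 1.5 = 0.1697 m³/s
w_4 = (7.1 − 4.8)/2 = 1.15 m; q_4 = 0.37 × 0.26 × 1.15 = 0.1106 m³/s
w_5 = (8.2 − 6.0)/2 = 1.1 m; q_5 = 0.40 × 0.30 × 1.1 = 0.1320 m³/s
w_6 = (11.2 − 7.1)/2 = 2.05 m; q_6 = 0.30 × 0.27 × 2.05 = 0.1661 m³/s
w_7 = (13.6 − 8.2)/2 = 2.7 m; q_7 = 0.28 × 0.26 × 2.7 = 0.1966 m³/s
w_8 = (13.6 − 11.2)/2 = 1.2 m; q_8 = 0.15 × 0.06 × 1.2 = 0.01080 m³/s
Q = Σ qᵢ = 1.033 m³/s
= 1.033 × 3600 = 3718 m³/h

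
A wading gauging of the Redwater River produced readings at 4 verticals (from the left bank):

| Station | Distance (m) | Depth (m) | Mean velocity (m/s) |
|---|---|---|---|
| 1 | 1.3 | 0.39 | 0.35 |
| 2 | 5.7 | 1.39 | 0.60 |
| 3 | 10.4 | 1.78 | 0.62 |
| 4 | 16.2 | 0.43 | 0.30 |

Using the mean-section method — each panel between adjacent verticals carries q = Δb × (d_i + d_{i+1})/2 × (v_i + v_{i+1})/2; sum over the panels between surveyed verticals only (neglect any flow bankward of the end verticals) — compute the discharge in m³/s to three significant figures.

Panel 1-2: Δb = 4.4 m, d̄ = (0.39+1.39)/2 = 0.89, v̄ = (0.35+0.60)/2 = 0.475 → q = 4.4×0.89×0.475 = 1.860 m³/s
Panel 2-3: Δb = 4.7 m, d̄ = (1.39+1.78)/2 = 1.585, v̄ = (0.60+0.62)/2 = 0.61 → q = 4.7×1.585×0.61 = 4.544 m³/s
Panel 3-4: Δb = 5.8 m, d̄ = (1.78+0.43)/2 = 1.105, v̄ = (0.62+0.30)/2 = 0.46 → q = 5.8×1.105×0.46 = 2.948 m³/s
Q = Σ q = 9.352 m³/s

9.35 m³/s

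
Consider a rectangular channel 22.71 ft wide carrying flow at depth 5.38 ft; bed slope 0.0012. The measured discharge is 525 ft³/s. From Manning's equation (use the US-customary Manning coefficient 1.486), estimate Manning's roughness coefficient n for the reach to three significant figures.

A = b·y = 22.71 × 5.38 = 122.2 ft²
P = b + 2y = 22.71 + 2×5.38 = 33.47 ft
R = A/P = 122.2/33.47 = 3.650 ft
n = (1.486/Q)·A·R^(2/3)·S^(1/2) = (1.486/525) × 122.2 × 2.371 × 0.03464 = 0.02840

0.0284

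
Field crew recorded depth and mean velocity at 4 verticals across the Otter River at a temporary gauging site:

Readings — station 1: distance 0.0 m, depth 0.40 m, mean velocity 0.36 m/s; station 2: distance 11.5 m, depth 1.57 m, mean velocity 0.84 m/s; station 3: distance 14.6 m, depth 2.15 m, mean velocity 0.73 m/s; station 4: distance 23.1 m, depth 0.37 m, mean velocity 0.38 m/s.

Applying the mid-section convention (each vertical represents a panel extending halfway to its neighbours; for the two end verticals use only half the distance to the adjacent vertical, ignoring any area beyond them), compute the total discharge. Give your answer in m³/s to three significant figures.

w_1 = (11.5 − 0.0)/2 = 5.75 m; q_1 = 0.36 × 0.40 × 5.75 = 0.8280 m³/s
w_2 = (14.6 − 0.0)/2 = 7.3 m; q_2 = 0.84 × 1.57 × 7.3 = 9.627 m³/s
w_3 = (23.1 − 11.5)/2 = 5.8 m; q_3 = 0.73 × 2.15 × 5.8 = 9.103 m³/s
w_4 = (23.1 − 14.6)/2 = 4.25 m; q_4 = 0.38 × 0.37 × 4.25 = 0.5976 m³/s
Q = Σ qᵢ = 20.16 m³/s

20.2 m³/s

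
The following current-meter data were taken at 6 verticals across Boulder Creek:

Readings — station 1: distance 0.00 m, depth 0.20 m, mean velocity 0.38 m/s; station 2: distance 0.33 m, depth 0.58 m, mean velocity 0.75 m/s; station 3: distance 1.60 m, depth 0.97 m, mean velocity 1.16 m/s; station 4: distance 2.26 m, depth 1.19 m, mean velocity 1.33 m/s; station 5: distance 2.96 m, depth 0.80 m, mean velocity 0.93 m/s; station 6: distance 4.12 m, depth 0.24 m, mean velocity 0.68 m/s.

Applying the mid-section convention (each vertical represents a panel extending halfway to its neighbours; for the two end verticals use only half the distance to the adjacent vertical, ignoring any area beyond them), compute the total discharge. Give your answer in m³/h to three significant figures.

w_1 = (0.33 − 0.00)/2 = 0.165 m; q_1 = 0.38 × 0.20 × 0.165 = 0.01254 m³/s
w_2 = (1.60 − 0.00)/2 = 0.8 m; q_2 = 0.75 × 0.58 × 0.8 = 0.3480 m³/s
w_3 = (2.26 − 0.33)/2 = 0.965 m; q_3 = 1.16 × 0.97 × 0.965 = 1.086 m³/s
w_4 = (2.96 − 1.60)/2 = 0.68 m; q_4 = 1.33 × 1.19 × 0.68 = 1.076 m³/s
w_5 = (4.12 − 2.26)/2 = 0.93 m; q_5 = 0.93 × 0.80 × 0.93 = 0.6919 m³/s
w_6 = (4.12 − 2.96)/2 = 0.58 m; q_6 = 0.68 × 0.24 × 0.58 = 0.09466 m³/s
Q = Σ qᵢ = 3.309 m³/s
= 3.309 × 3600 = 11910 m³/h

11900 m³/h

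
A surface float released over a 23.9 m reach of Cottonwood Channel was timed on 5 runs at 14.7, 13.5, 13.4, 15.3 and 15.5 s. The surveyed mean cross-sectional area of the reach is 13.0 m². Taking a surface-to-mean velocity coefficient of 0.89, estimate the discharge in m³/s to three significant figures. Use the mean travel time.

t̄ = (14.7 + 13.5 + 13.4 + 15.3 + 15.5) / 5 = 14.48 s
v_surface = L / t̄ = 23.9 / 14.48 = 1.651 m/s
v_mean = 0.89 × 1.651 = 1.469 m/s
Q = A × v_mean = 13.0 × 1.469 = 19.10 m³/s

19.1 m³/s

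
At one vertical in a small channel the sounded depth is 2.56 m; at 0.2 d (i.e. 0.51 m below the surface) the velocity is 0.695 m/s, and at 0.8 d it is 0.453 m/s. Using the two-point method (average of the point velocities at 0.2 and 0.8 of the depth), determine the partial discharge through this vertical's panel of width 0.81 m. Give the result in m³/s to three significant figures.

1.19 m³/s

v̄ = (0.695 + 0.453) / 2 = 0.5740 m/s
q = v̄ × d × w = 0.5740 × 2.56 × 0.81 = 1.190 m³/s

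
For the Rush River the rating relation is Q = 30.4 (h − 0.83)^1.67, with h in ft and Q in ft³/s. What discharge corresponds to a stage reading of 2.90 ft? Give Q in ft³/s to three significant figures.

Q = 30.4 × (2.90 − 0.83)^1.67 = 30.4 × 2.07^1.67 = 102.5 ft³/s

102 ft³/s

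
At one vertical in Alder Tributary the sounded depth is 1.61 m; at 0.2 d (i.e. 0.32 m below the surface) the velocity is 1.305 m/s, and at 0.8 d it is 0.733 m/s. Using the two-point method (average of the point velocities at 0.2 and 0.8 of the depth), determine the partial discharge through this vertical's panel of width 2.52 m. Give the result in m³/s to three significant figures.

4.13 m³/s

v̄ = (1.305 + 0.733) / 2 = 1.019 m/s
q = v̄ × d × w = 1.019 × 1.61 × 2.52 = 4.134 m³/s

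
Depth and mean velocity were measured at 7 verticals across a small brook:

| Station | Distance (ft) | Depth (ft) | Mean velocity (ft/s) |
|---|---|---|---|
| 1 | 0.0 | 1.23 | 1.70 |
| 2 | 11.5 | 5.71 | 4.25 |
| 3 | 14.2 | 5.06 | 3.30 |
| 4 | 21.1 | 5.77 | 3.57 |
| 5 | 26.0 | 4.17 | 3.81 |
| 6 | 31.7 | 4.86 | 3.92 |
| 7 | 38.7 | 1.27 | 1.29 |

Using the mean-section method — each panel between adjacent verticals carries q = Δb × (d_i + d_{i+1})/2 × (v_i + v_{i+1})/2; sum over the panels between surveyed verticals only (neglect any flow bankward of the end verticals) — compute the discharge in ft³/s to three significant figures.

547 ft³/s

Panel 1-2: Δb = 11.5 ft, d̄ = (1.23+5.71)/2 = 3.47, v̄ = (1.70+4.25)/2 = 2.975 → q = 11.5×3.47×2.975 = 118.7 ft³/s
Panel 2-3: Δb = 2.7 ft, d̄ = (5.71+5.06)/2 = 5.385, v̄ = (4.25+3.30)/2 = 3.775 → q = 2.7×5.385×3.775 = 54.89 ft³/s
Panel 3-4: Δb = 6.9 ft, d̄ = (5.06+5.77)/2 = 5.415, v̄ = (3.30+3.57)/2 = 3.435 → q = 6.9×5.415×3.435 = 128.3 ft³/s
Panel 4-5: Δb = 4.9 ft, d̄ = (5.77+4.17)/2 = 4.97, v̄ = (3.57+3.81)/2 = 3.69 → q = 4.9×4.97×3.69 = 89.86 ft³/s
Panel 5-6: Δb = 5.7 ft, d̄ = (4.17+4.86)/2 = 4.515, v̄ = (3.81+3.92)/2 = 3.865 → q = 5.7×4.515×3.865 = 99.47 ft³/s
Panel 6-7: Δb = 7 ft, d̄ = (4.86+1.27)/2 = 3.065, v̄ = (3.92+1.29)/2 = 2.605 → q = 7×3.065×2.605 = 55.89 ft³/s
Q = Σ q = 547.2 ft³/s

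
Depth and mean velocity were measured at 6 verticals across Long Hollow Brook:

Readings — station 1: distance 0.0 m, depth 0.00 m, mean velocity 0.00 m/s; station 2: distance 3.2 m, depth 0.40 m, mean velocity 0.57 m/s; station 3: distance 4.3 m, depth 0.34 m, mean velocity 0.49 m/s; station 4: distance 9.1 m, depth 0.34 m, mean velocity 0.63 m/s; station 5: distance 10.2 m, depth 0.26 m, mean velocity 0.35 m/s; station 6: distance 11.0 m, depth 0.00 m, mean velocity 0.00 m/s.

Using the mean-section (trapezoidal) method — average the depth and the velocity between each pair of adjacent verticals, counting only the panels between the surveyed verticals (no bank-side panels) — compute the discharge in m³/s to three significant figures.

1.49 m³/s

Panel 1-2: Δb = 3.2 m, d̄ = (0.00+0.40)/2 = 0.2, v̄ = (0.00+0.57)/2 = 0.285 → q = 3.2×0.2×0.285 = 0.1824 m³/s
Panel 2-3: Δb = 1.1 m, d̄ = (0.40+0.34)/2 = 0.37, v̄ = (0.57+0.49)/2 = 0.53 → q = 1.1×0.37×0.53 = 0.2157 m³/s
Panel 3-4: Δb = 4.8 m, d̄ = (0.34+0.34)/2 = 0.34, v̄ = (0.49+0.63)/2 = 0.56 → q = 4.8×0.34×0.56 = 0.9139 m³/s
Panel 4-5: Δb = 1.1 m, d̄ = (0.34+0.26)/2 = 0.3, v̄ = (0.63+0.35)/2 = 0.49 → q = 1.1×0.3×0.49 = 0.1617 m³/s
Panel 5-6: Δb = 0.8 m, d̄ = (0.26+0.00)/2 = 0.13, v̄ = (0.35+0.00)/2 = 0.175 → q = 0.8×0.13×0.175 = 0.01820 m³/s
Q = Σ q = 1.492 m³/s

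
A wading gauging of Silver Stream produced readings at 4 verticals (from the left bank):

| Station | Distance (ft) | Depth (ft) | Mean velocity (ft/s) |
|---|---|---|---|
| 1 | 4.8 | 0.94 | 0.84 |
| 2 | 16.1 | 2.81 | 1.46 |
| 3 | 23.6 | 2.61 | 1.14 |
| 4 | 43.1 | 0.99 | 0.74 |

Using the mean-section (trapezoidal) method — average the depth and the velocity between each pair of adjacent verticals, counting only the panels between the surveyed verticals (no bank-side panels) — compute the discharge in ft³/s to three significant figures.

83.8 ft³/s

Panel 1-2: Δb = 11.3 ft, d̄ = (0.94+2.81)/2 = 1.875, v̄ = (0.84+1.46)/2 = 1.15 → q = 11.3×1.875×1.15 = 24.37 ft³/s
Panel 2-3: Δb = 7.5 ft, d̄ = (2.81+2.61)/2 = 2.71, v̄ = (1.46+1.14)/2 = 1.3 → q = 7.5×2.71×1.3 = 26.42 ft³/s
Panel 3-4: Δb = 19.5 ft, d̄ = (2.61+0.99)/2 = 1.8, v̄ = (1.14+0.74)/2 = 0.94 → q = 19.5×1.8×0.94 = 32.99 ft³/s
Q = Σ q = 83.78 ft³/s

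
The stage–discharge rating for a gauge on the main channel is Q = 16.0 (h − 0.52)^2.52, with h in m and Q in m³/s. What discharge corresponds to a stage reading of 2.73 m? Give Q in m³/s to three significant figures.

118 m³/s

Q = 16.0 × (2.73 − 0.52)^2.52 = 16.0 × 2.21^2.52 = 118.0 m³/s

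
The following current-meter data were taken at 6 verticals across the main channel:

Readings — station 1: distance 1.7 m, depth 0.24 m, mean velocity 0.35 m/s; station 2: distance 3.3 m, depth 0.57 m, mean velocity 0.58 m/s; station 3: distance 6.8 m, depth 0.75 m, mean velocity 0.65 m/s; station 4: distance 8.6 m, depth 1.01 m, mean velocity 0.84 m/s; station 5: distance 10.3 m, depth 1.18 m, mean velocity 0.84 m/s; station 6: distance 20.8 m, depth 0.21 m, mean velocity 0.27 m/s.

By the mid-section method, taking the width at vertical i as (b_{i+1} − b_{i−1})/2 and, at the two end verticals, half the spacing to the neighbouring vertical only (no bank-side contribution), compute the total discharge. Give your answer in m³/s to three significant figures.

10.0 m³/s

w_1 = (3.3 − 1.7)/2 = 0.8 m; q_1 = 0.35 × 0.24 × 0.8 = 0.06720 m³/s
w_2 = (6.8 − 1.7)/2 = 2.55 m; q_2 = 0.58 × 0.57 × 2.55 = 0.8430 m³/s
w_3 = (8.6 − 3.3)/2 = 2.65 m; q_3 = 0.65 × 0.75 × 2.65 = 1.292 m³/s
w_4 = (10.3 − 6.8)/2 = 1.75 m; q_4 = 0.84 × 1.01 × 1.75 = 1.485 m³/s
w_5 = (20.8 − 8.6)/2 = 6.1 m; q_5 = 0.84 × 1.18 × 6.1 = 6.046 m³/s
w_6 = (20.8 − 10.3)/2 = 5.25 m; q_6 = 0.27 × 0.21 × 5.25 = 0.2977 m³/s
Q = Σ qᵢ = 10.03 m³/s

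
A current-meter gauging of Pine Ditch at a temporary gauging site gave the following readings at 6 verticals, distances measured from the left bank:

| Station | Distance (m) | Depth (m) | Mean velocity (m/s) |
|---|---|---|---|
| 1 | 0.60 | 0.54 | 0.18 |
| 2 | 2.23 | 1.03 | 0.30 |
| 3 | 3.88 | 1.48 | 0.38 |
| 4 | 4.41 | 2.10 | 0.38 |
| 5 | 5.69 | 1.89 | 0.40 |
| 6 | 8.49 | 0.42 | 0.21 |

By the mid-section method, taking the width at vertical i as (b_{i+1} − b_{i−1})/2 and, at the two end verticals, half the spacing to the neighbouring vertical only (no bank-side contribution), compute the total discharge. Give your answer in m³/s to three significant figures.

3.59 m³/s

w_1 = (2.23 − 0.60)/2 = 0.815 m; q_1 = 0.18 × 0.54 × 0.815 = 0.07922 m³/s
w_2 = (3.88 − 0.60)/2 = 1.64 m; q_2 = 0.30 × 1.03 × 1.64 = 0.5068 m³/s
w_3 = (4.41 − 2.23)/2 = 1.09 m; q_3 = 0.38 × 1.48 × 1.09 = 0.6130 m³/s
w_4 = (5.69 − 3.88)/2 = 0.905 m; q_4 = 0.38 × 2.10 × 0.905 = 0.7222 m³/s
w_5 = (8.49 − 4.41)/2 = 2.04 m; q_5 = 0.40 × 1.89 × 2.04 = 1.542 m³/s
w_6 = (8.49 − 5.69)/2 = 1.4 m; q_6 = 0.21 × 0.42 × 1.4 = 0.1235 m³/s
Q = Σ qᵢ = 3.587 m³/s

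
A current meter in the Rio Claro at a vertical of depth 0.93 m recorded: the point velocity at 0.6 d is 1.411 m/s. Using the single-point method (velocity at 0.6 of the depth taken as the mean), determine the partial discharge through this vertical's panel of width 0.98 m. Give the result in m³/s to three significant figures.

v̄ = v₀.₆ = 1.411 m/s
q = v̄ × d × w = 1.411 × 0.93 × 0.98 = 1.286 m³/s

1.29 m³/s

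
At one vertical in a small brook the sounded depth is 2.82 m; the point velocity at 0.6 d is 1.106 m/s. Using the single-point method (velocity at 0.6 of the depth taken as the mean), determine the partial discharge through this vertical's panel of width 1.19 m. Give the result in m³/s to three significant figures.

3.71 m³/s

v̄ = v₀.₆ = 1.106 m/s
q = v̄ × d × w = 1.106 × 2.82 × 1.19 = 3.712 m³/s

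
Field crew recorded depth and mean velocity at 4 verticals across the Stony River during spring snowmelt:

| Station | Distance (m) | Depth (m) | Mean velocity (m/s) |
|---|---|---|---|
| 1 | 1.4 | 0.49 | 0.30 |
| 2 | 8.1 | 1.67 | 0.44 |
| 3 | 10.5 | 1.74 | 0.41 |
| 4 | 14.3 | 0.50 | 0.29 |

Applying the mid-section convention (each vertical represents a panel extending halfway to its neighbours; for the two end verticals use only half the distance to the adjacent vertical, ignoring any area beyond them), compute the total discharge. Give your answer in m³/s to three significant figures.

6.32 m³/s

w_1 = (8.1 − 1.4)/2 = 3.35 m; q_1 = 0.30 × 0.49 × 3.35 = 0.4925 m³/s
w_2 = (10.5 − 1.4)/2 = 4.55 m; q_2 = 0.44 × 1.67 × 4.55 = 3.343 m³/s
w_3 = (14.3 − 8.1)/2 = 3.1 m; q_3 = 0.41 × 1.74 × 3.1 = 2.212 m³/s
w_4 = (14.3 − 10.5)/2 = 1.9 m; q_4 = 0.29 × 0.50 × 1.9 = 0.2755 m³/s
Q = Σ qᵢ = 6.323 m³/s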